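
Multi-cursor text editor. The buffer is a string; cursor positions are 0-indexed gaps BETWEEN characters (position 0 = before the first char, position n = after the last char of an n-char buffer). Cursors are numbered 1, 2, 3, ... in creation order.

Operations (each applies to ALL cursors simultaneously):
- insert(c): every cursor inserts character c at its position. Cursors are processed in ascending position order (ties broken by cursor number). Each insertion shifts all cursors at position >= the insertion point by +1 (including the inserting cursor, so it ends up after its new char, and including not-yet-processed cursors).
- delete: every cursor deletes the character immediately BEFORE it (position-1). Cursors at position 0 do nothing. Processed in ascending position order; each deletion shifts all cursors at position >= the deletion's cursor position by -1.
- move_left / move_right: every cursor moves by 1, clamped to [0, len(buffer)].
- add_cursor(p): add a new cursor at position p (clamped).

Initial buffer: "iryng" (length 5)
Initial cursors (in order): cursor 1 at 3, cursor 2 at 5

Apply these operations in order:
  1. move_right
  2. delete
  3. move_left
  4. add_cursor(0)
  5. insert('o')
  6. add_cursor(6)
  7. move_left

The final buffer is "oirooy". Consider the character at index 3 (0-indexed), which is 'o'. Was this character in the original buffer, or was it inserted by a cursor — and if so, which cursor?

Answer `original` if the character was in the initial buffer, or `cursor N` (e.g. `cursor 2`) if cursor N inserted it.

After op 1 (move_right): buffer="iryng" (len 5), cursors c1@4 c2@5, authorship .....
After op 2 (delete): buffer="iry" (len 3), cursors c1@3 c2@3, authorship ...
After op 3 (move_left): buffer="iry" (len 3), cursors c1@2 c2@2, authorship ...
After op 4 (add_cursor(0)): buffer="iry" (len 3), cursors c3@0 c1@2 c2@2, authorship ...
After op 5 (insert('o')): buffer="oirooy" (len 6), cursors c3@1 c1@5 c2@5, authorship 3..12.
After op 6 (add_cursor(6)): buffer="oirooy" (len 6), cursors c3@1 c1@5 c2@5 c4@6, authorship 3..12.
After op 7 (move_left): buffer="oirooy" (len 6), cursors c3@0 c1@4 c2@4 c4@5, authorship 3..12.
Authorship (.=original, N=cursor N): 3 . . 1 2 .
Index 3: author = 1

Answer: cursor 1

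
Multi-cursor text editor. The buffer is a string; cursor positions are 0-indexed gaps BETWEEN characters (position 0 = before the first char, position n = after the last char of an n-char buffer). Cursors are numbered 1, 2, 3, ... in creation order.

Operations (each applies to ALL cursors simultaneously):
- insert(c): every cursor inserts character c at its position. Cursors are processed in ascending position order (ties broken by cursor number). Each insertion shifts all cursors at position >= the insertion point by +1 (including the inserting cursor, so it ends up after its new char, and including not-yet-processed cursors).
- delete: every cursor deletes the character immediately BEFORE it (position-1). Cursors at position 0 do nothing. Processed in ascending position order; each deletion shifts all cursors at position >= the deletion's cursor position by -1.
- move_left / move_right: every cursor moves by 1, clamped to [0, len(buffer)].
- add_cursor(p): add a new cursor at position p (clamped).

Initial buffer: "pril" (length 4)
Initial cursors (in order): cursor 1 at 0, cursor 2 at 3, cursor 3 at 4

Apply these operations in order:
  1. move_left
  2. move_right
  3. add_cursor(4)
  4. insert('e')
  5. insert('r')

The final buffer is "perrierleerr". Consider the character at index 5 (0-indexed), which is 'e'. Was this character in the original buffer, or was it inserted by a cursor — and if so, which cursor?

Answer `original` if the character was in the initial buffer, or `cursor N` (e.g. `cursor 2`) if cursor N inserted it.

After op 1 (move_left): buffer="pril" (len 4), cursors c1@0 c2@2 c3@3, authorship ....
After op 2 (move_right): buffer="pril" (len 4), cursors c1@1 c2@3 c3@4, authorship ....
After op 3 (add_cursor(4)): buffer="pril" (len 4), cursors c1@1 c2@3 c3@4 c4@4, authorship ....
After op 4 (insert('e')): buffer="perielee" (len 8), cursors c1@2 c2@5 c3@8 c4@8, authorship .1..2.34
After op 5 (insert('r')): buffer="perrierleerr" (len 12), cursors c1@3 c2@7 c3@12 c4@12, authorship .11..22.3434
Authorship (.=original, N=cursor N): . 1 1 . . 2 2 . 3 4 3 4
Index 5: author = 2

Answer: cursor 2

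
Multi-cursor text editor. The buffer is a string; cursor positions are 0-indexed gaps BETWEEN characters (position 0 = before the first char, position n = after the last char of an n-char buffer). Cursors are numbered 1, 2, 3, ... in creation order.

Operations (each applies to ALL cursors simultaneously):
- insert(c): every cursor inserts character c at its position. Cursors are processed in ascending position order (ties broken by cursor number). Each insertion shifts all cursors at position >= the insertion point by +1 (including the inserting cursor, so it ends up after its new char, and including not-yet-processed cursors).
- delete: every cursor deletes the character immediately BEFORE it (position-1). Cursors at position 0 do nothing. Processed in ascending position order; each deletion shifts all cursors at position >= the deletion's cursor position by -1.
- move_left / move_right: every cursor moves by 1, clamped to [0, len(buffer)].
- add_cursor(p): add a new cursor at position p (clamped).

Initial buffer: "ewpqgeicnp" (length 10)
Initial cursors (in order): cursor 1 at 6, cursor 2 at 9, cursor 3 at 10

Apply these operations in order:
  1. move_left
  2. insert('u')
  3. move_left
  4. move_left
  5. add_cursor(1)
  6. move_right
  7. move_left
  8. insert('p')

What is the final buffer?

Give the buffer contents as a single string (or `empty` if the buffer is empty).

Answer: epwpqpgueipcupnup

Derivation:
After op 1 (move_left): buffer="ewpqgeicnp" (len 10), cursors c1@5 c2@8 c3@9, authorship ..........
After op 2 (insert('u')): buffer="ewpqgueicunup" (len 13), cursors c1@6 c2@10 c3@12, authorship .....1...2.3.
After op 3 (move_left): buffer="ewpqgueicunup" (len 13), cursors c1@5 c2@9 c3@11, authorship .....1...2.3.
After op 4 (move_left): buffer="ewpqgueicunup" (len 13), cursors c1@4 c2@8 c3@10, authorship .....1...2.3.
After op 5 (add_cursor(1)): buffer="ewpqgueicunup" (len 13), cursors c4@1 c1@4 c2@8 c3@10, authorship .....1...2.3.
After op 6 (move_right): buffer="ewpqgueicunup" (len 13), cursors c4@2 c1@5 c2@9 c3@11, authorship .....1...2.3.
After op 7 (move_left): buffer="ewpqgueicunup" (len 13), cursors c4@1 c1@4 c2@8 c3@10, authorship .....1...2.3.
After op 8 (insert('p')): buffer="epwpqpgueipcupnup" (len 17), cursors c4@2 c1@6 c2@11 c3@14, authorship .4...1.1..2.23.3.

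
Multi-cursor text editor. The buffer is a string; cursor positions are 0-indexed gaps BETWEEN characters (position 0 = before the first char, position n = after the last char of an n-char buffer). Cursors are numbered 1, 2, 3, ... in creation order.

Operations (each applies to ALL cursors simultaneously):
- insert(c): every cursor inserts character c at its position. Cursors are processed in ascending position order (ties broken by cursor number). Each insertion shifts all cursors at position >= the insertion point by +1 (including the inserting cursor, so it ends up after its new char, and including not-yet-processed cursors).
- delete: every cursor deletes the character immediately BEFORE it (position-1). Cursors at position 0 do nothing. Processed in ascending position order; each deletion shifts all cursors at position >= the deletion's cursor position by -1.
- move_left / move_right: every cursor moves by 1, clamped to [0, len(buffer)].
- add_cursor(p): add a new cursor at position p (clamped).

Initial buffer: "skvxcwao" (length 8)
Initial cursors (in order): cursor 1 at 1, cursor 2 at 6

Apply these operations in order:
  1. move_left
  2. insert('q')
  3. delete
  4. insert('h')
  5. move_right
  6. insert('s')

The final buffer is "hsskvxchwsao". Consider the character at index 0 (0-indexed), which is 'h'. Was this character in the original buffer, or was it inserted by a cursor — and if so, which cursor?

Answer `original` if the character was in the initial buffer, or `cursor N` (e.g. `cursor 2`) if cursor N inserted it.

Answer: cursor 1

Derivation:
After op 1 (move_left): buffer="skvxcwao" (len 8), cursors c1@0 c2@5, authorship ........
After op 2 (insert('q')): buffer="qskvxcqwao" (len 10), cursors c1@1 c2@7, authorship 1.....2...
After op 3 (delete): buffer="skvxcwao" (len 8), cursors c1@0 c2@5, authorship ........
After op 4 (insert('h')): buffer="hskvxchwao" (len 10), cursors c1@1 c2@7, authorship 1.....2...
After op 5 (move_right): buffer="hskvxchwao" (len 10), cursors c1@2 c2@8, authorship 1.....2...
After op 6 (insert('s')): buffer="hsskvxchwsao" (len 12), cursors c1@3 c2@10, authorship 1.1....2.2..
Authorship (.=original, N=cursor N): 1 . 1 . . . . 2 . 2 . .
Index 0: author = 1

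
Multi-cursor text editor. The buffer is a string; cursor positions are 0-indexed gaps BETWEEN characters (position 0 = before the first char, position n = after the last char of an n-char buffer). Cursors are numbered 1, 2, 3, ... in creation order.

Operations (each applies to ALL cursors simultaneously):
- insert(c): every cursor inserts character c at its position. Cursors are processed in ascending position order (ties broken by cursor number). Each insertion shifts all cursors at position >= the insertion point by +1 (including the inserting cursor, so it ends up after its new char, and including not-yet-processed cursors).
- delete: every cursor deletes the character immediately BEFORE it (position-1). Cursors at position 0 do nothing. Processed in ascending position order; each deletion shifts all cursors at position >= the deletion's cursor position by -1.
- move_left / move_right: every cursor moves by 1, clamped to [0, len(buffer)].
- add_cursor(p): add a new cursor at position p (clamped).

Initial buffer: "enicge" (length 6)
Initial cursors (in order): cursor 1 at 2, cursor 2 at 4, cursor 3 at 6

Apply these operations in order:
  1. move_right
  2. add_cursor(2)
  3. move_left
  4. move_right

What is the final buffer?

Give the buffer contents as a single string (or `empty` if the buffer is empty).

Answer: enicge

Derivation:
After op 1 (move_right): buffer="enicge" (len 6), cursors c1@3 c2@5 c3@6, authorship ......
After op 2 (add_cursor(2)): buffer="enicge" (len 6), cursors c4@2 c1@3 c2@5 c3@6, authorship ......
After op 3 (move_left): buffer="enicge" (len 6), cursors c4@1 c1@2 c2@4 c3@5, authorship ......
After op 4 (move_right): buffer="enicge" (len 6), cursors c4@2 c1@3 c2@5 c3@6, authorship ......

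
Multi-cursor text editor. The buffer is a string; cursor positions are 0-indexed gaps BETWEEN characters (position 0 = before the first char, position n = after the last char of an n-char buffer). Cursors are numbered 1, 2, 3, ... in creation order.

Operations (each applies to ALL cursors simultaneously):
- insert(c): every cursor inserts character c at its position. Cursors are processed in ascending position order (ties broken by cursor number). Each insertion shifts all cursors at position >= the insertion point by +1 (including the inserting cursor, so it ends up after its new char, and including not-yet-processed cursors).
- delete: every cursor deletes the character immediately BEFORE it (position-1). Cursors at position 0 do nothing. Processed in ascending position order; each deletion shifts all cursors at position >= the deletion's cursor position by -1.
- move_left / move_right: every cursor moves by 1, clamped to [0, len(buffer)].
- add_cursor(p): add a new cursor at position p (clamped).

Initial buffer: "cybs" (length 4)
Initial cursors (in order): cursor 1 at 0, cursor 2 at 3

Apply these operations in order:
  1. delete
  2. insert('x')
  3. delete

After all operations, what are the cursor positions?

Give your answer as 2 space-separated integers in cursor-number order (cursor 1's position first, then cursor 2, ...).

Answer: 0 2

Derivation:
After op 1 (delete): buffer="cys" (len 3), cursors c1@0 c2@2, authorship ...
After op 2 (insert('x')): buffer="xcyxs" (len 5), cursors c1@1 c2@4, authorship 1..2.
After op 3 (delete): buffer="cys" (len 3), cursors c1@0 c2@2, authorship ...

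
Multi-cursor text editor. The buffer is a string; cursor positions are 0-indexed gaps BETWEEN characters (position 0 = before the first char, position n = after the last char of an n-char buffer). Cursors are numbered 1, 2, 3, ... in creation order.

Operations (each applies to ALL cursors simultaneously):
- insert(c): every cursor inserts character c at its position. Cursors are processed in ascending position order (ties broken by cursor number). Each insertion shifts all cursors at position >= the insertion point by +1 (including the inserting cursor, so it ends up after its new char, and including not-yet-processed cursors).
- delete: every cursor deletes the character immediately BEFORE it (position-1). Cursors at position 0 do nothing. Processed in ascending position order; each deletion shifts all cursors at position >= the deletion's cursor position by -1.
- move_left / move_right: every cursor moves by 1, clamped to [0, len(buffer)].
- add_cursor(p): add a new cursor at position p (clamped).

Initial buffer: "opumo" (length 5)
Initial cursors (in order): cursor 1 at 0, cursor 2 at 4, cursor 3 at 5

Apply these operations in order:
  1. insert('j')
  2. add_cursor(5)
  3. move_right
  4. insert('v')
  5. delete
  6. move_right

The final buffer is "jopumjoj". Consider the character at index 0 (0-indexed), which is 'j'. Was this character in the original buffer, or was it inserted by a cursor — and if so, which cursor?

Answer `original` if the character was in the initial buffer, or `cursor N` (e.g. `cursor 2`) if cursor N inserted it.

Answer: cursor 1

Derivation:
After op 1 (insert('j')): buffer="jopumjoj" (len 8), cursors c1@1 c2@6 c3@8, authorship 1....2.3
After op 2 (add_cursor(5)): buffer="jopumjoj" (len 8), cursors c1@1 c4@5 c2@6 c3@8, authorship 1....2.3
After op 3 (move_right): buffer="jopumjoj" (len 8), cursors c1@2 c4@6 c2@7 c3@8, authorship 1....2.3
After op 4 (insert('v')): buffer="jovpumjvovjv" (len 12), cursors c1@3 c4@8 c2@10 c3@12, authorship 1.1...24.233
After op 5 (delete): buffer="jopumjoj" (len 8), cursors c1@2 c4@6 c2@7 c3@8, authorship 1....2.3
After op 6 (move_right): buffer="jopumjoj" (len 8), cursors c1@3 c4@7 c2@8 c3@8, authorship 1....2.3
Authorship (.=original, N=cursor N): 1 . . . . 2 . 3
Index 0: author = 1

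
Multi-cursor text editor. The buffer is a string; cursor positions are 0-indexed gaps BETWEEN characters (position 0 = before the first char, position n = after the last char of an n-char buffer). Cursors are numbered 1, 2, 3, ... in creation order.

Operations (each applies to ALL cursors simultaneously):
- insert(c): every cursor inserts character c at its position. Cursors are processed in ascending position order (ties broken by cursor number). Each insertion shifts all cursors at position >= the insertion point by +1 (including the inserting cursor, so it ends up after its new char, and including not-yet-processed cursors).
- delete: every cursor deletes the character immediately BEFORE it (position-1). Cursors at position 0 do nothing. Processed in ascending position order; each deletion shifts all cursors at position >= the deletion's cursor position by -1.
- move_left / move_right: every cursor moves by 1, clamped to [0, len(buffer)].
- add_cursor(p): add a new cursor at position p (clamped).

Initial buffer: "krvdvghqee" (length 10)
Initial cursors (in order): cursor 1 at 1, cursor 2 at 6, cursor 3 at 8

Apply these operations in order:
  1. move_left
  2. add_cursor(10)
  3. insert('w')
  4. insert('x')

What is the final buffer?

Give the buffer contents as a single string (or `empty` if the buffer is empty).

Answer: wxkrvdvwxghwxqeewx

Derivation:
After op 1 (move_left): buffer="krvdvghqee" (len 10), cursors c1@0 c2@5 c3@7, authorship ..........
After op 2 (add_cursor(10)): buffer="krvdvghqee" (len 10), cursors c1@0 c2@5 c3@7 c4@10, authorship ..........
After op 3 (insert('w')): buffer="wkrvdvwghwqeew" (len 14), cursors c1@1 c2@7 c3@10 c4@14, authorship 1.....2..3...4
After op 4 (insert('x')): buffer="wxkrvdvwxghwxqeewx" (len 18), cursors c1@2 c2@9 c3@13 c4@18, authorship 11.....22..33...44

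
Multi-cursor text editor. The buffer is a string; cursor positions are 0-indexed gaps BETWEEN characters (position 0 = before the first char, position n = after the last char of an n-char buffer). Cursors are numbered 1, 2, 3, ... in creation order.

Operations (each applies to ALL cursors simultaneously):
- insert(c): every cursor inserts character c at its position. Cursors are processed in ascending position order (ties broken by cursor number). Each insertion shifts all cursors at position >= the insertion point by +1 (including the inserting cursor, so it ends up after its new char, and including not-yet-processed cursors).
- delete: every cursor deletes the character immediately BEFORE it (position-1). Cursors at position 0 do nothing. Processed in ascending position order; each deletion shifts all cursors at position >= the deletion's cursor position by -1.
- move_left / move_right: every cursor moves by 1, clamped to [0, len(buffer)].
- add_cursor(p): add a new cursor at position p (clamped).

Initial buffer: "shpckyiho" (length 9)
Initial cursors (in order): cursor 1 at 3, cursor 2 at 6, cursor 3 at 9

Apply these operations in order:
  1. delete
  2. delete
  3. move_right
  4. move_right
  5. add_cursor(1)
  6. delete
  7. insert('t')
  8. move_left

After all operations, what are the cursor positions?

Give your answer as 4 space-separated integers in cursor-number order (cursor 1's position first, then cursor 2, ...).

After op 1 (delete): buffer="shckih" (len 6), cursors c1@2 c2@4 c3@6, authorship ......
After op 2 (delete): buffer="sci" (len 3), cursors c1@1 c2@2 c3@3, authorship ...
After op 3 (move_right): buffer="sci" (len 3), cursors c1@2 c2@3 c3@3, authorship ...
After op 4 (move_right): buffer="sci" (len 3), cursors c1@3 c2@3 c3@3, authorship ...
After op 5 (add_cursor(1)): buffer="sci" (len 3), cursors c4@1 c1@3 c2@3 c3@3, authorship ...
After op 6 (delete): buffer="" (len 0), cursors c1@0 c2@0 c3@0 c4@0, authorship 
After op 7 (insert('t')): buffer="tttt" (len 4), cursors c1@4 c2@4 c3@4 c4@4, authorship 1234
After op 8 (move_left): buffer="tttt" (len 4), cursors c1@3 c2@3 c3@3 c4@3, authorship 1234

Answer: 3 3 3 3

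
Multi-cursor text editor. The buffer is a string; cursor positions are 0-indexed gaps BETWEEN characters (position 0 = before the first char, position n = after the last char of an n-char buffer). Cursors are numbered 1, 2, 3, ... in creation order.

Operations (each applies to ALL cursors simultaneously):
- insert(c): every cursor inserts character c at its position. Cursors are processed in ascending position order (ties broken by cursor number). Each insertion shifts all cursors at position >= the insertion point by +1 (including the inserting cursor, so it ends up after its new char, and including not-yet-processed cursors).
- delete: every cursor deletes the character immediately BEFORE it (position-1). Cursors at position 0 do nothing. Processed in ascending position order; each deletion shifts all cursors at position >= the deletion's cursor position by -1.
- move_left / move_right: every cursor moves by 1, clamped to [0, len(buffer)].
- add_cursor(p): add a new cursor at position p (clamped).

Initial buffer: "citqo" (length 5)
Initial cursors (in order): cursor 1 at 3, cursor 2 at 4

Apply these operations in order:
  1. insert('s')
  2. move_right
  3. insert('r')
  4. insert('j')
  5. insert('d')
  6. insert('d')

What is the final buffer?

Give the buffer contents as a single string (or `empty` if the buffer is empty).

Answer: citsqrjddsorjdd

Derivation:
After op 1 (insert('s')): buffer="citsqso" (len 7), cursors c1@4 c2@6, authorship ...1.2.
After op 2 (move_right): buffer="citsqso" (len 7), cursors c1@5 c2@7, authorship ...1.2.
After op 3 (insert('r')): buffer="citsqrsor" (len 9), cursors c1@6 c2@9, authorship ...1.12.2
After op 4 (insert('j')): buffer="citsqrjsorj" (len 11), cursors c1@7 c2@11, authorship ...1.112.22
After op 5 (insert('d')): buffer="citsqrjdsorjd" (len 13), cursors c1@8 c2@13, authorship ...1.1112.222
After op 6 (insert('d')): buffer="citsqrjddsorjdd" (len 15), cursors c1@9 c2@15, authorship ...1.11112.2222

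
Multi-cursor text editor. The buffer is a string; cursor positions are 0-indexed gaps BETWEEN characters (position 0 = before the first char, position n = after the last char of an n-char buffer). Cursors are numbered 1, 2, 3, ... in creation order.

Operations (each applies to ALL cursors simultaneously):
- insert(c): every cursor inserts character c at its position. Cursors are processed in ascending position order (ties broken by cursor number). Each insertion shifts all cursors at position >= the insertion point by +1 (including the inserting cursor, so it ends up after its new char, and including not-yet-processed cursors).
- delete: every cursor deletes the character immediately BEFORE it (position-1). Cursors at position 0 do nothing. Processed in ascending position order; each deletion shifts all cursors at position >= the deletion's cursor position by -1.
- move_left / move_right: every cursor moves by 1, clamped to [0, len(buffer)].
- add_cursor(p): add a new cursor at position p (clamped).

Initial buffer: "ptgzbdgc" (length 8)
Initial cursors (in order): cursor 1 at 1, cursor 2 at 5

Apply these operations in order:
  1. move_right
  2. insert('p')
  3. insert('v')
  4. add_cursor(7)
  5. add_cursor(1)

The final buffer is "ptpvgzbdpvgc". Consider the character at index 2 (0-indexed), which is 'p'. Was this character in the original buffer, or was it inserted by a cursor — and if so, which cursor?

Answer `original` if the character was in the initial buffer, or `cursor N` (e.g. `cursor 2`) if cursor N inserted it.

Answer: cursor 1

Derivation:
After op 1 (move_right): buffer="ptgzbdgc" (len 8), cursors c1@2 c2@6, authorship ........
After op 2 (insert('p')): buffer="ptpgzbdpgc" (len 10), cursors c1@3 c2@8, authorship ..1....2..
After op 3 (insert('v')): buffer="ptpvgzbdpvgc" (len 12), cursors c1@4 c2@10, authorship ..11....22..
After op 4 (add_cursor(7)): buffer="ptpvgzbdpvgc" (len 12), cursors c1@4 c3@7 c2@10, authorship ..11....22..
After op 5 (add_cursor(1)): buffer="ptpvgzbdpvgc" (len 12), cursors c4@1 c1@4 c3@7 c2@10, authorship ..11....22..
Authorship (.=original, N=cursor N): . . 1 1 . . . . 2 2 . .
Index 2: author = 1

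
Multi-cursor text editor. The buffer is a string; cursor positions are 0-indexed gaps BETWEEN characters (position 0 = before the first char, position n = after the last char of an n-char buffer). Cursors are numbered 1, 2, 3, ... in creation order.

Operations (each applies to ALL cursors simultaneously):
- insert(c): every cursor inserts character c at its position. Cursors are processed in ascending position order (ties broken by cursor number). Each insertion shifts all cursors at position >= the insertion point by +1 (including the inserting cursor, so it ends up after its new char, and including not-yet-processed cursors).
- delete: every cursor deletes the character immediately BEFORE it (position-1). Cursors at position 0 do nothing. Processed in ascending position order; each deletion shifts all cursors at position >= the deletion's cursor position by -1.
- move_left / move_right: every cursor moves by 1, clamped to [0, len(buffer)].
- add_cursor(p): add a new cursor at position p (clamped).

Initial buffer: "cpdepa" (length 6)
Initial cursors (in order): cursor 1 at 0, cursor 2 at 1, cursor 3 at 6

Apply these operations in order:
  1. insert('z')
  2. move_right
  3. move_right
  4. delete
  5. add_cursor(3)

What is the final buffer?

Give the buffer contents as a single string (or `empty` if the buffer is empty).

Answer: zcpepa

Derivation:
After op 1 (insert('z')): buffer="zczpdepaz" (len 9), cursors c1@1 c2@3 c3@9, authorship 1.2.....3
After op 2 (move_right): buffer="zczpdepaz" (len 9), cursors c1@2 c2@4 c3@9, authorship 1.2.....3
After op 3 (move_right): buffer="zczpdepaz" (len 9), cursors c1@3 c2@5 c3@9, authorship 1.2.....3
After op 4 (delete): buffer="zcpepa" (len 6), cursors c1@2 c2@3 c3@6, authorship 1.....
After op 5 (add_cursor(3)): buffer="zcpepa" (len 6), cursors c1@2 c2@3 c4@3 c3@6, authorship 1.....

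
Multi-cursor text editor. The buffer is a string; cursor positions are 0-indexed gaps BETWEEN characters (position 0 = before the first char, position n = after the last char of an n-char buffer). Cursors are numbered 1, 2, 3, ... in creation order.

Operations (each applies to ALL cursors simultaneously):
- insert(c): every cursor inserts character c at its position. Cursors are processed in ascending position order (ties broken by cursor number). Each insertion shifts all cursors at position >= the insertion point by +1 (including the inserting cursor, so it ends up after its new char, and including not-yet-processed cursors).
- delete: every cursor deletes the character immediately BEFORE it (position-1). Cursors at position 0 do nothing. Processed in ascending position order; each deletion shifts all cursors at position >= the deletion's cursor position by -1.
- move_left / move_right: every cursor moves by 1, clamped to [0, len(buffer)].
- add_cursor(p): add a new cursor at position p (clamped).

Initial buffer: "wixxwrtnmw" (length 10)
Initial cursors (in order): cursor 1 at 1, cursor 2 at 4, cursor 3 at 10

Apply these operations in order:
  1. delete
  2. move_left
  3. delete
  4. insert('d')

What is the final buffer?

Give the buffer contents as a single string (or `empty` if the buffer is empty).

Answer: ddxwrtdm

Derivation:
After op 1 (delete): buffer="ixwrtnm" (len 7), cursors c1@0 c2@2 c3@7, authorship .......
After op 2 (move_left): buffer="ixwrtnm" (len 7), cursors c1@0 c2@1 c3@6, authorship .......
After op 3 (delete): buffer="xwrtm" (len 5), cursors c1@0 c2@0 c3@4, authorship .....
After op 4 (insert('d')): buffer="ddxwrtdm" (len 8), cursors c1@2 c2@2 c3@7, authorship 12....3.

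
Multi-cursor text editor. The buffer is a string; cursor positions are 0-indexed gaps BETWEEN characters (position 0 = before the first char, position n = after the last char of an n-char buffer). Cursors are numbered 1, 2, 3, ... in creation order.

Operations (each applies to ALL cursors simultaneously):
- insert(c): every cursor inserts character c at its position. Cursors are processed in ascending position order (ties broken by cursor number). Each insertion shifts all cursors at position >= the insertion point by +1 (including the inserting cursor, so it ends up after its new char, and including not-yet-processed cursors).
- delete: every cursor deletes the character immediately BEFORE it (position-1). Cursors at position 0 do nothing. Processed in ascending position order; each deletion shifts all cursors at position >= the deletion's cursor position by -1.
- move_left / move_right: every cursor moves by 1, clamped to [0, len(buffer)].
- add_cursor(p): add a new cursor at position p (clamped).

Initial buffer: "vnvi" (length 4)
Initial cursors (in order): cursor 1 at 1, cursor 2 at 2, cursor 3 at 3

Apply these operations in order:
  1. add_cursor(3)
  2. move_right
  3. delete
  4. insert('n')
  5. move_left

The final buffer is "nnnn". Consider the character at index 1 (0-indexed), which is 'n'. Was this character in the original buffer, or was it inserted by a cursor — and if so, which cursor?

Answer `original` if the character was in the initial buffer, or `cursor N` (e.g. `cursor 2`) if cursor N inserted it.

After op 1 (add_cursor(3)): buffer="vnvi" (len 4), cursors c1@1 c2@2 c3@3 c4@3, authorship ....
After op 2 (move_right): buffer="vnvi" (len 4), cursors c1@2 c2@3 c3@4 c4@4, authorship ....
After op 3 (delete): buffer="" (len 0), cursors c1@0 c2@0 c3@0 c4@0, authorship 
After op 4 (insert('n')): buffer="nnnn" (len 4), cursors c1@4 c2@4 c3@4 c4@4, authorship 1234
After op 5 (move_left): buffer="nnnn" (len 4), cursors c1@3 c2@3 c3@3 c4@3, authorship 1234
Authorship (.=original, N=cursor N): 1 2 3 4
Index 1: author = 2

Answer: cursor 2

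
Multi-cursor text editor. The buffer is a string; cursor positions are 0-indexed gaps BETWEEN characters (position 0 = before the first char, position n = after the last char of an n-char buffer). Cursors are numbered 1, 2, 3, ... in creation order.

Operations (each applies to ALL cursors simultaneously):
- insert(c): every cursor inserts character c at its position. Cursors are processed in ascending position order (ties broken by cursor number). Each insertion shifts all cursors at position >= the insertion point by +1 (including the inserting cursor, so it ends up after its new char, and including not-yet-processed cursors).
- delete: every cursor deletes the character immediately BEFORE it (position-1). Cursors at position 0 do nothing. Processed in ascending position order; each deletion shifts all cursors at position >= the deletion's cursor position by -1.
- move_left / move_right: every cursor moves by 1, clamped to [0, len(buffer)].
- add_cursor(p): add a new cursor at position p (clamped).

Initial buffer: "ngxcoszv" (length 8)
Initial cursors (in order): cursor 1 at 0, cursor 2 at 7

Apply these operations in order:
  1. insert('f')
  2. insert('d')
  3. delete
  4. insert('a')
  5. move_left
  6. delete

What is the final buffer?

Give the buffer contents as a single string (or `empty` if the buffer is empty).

After op 1 (insert('f')): buffer="fngxcoszfv" (len 10), cursors c1@1 c2@9, authorship 1.......2.
After op 2 (insert('d')): buffer="fdngxcoszfdv" (len 12), cursors c1@2 c2@11, authorship 11.......22.
After op 3 (delete): buffer="fngxcoszfv" (len 10), cursors c1@1 c2@9, authorship 1.......2.
After op 4 (insert('a')): buffer="fangxcoszfav" (len 12), cursors c1@2 c2@11, authorship 11.......22.
After op 5 (move_left): buffer="fangxcoszfav" (len 12), cursors c1@1 c2@10, authorship 11.......22.
After op 6 (delete): buffer="angxcoszav" (len 10), cursors c1@0 c2@8, authorship 1.......2.

Answer: angxcoszav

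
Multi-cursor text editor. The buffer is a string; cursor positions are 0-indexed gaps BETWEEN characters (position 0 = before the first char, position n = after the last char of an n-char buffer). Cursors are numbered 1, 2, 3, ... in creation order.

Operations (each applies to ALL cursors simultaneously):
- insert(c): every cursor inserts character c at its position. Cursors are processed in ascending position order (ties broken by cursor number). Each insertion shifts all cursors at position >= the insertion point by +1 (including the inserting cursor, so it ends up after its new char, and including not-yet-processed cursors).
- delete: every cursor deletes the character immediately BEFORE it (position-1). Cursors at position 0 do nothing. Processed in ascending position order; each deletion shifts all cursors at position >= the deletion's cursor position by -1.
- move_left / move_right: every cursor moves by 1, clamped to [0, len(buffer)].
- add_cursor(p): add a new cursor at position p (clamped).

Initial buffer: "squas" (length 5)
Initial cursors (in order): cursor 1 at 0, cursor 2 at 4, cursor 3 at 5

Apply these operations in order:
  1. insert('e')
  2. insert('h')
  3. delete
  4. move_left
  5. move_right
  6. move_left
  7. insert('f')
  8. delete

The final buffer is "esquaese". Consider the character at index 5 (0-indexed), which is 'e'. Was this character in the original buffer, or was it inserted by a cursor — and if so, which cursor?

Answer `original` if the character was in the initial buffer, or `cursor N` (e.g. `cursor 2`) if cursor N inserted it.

After op 1 (insert('e')): buffer="esquaese" (len 8), cursors c1@1 c2@6 c3@8, authorship 1....2.3
After op 2 (insert('h')): buffer="ehsquaehseh" (len 11), cursors c1@2 c2@8 c3@11, authorship 11....22.33
After op 3 (delete): buffer="esquaese" (len 8), cursors c1@1 c2@6 c3@8, authorship 1....2.3
After op 4 (move_left): buffer="esquaese" (len 8), cursors c1@0 c2@5 c3@7, authorship 1....2.3
After op 5 (move_right): buffer="esquaese" (len 8), cursors c1@1 c2@6 c3@8, authorship 1....2.3
After op 6 (move_left): buffer="esquaese" (len 8), cursors c1@0 c2@5 c3@7, authorship 1....2.3
After op 7 (insert('f')): buffer="fesquafesfe" (len 11), cursors c1@1 c2@7 c3@10, authorship 11....22.33
After op 8 (delete): buffer="esquaese" (len 8), cursors c1@0 c2@5 c3@7, authorship 1....2.3
Authorship (.=original, N=cursor N): 1 . . . . 2 . 3
Index 5: author = 2

Answer: cursor 2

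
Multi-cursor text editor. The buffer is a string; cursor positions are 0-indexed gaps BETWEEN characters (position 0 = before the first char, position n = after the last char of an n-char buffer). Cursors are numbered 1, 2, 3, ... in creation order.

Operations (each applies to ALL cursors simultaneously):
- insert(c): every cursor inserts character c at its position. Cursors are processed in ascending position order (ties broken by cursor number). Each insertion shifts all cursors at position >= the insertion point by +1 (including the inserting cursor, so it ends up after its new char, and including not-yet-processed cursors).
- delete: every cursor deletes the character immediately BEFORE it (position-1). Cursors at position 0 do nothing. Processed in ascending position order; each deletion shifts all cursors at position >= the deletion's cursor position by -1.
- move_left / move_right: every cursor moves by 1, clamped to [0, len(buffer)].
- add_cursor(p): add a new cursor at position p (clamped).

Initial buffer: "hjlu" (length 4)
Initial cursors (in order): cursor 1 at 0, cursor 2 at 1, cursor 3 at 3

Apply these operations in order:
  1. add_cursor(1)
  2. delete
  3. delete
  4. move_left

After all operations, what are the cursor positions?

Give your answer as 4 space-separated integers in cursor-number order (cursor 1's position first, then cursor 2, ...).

Answer: 0 0 0 0

Derivation:
After op 1 (add_cursor(1)): buffer="hjlu" (len 4), cursors c1@0 c2@1 c4@1 c3@3, authorship ....
After op 2 (delete): buffer="ju" (len 2), cursors c1@0 c2@0 c4@0 c3@1, authorship ..
After op 3 (delete): buffer="u" (len 1), cursors c1@0 c2@0 c3@0 c4@0, authorship .
After op 4 (move_left): buffer="u" (len 1), cursors c1@0 c2@0 c3@0 c4@0, authorship .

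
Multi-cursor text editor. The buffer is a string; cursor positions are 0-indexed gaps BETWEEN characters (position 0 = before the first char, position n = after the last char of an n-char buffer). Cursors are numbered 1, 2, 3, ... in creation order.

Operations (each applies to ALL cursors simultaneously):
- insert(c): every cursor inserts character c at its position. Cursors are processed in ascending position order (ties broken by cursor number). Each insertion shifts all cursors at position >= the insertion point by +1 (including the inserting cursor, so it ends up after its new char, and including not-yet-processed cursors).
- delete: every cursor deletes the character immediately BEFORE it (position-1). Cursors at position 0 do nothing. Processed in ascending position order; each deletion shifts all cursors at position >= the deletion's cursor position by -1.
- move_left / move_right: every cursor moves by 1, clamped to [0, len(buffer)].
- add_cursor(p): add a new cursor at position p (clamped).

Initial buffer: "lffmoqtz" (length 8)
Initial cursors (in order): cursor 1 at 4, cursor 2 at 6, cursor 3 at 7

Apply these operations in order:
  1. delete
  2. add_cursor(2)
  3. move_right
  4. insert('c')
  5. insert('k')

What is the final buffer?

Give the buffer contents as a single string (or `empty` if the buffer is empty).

After op 1 (delete): buffer="lffoz" (len 5), cursors c1@3 c2@4 c3@4, authorship .....
After op 2 (add_cursor(2)): buffer="lffoz" (len 5), cursors c4@2 c1@3 c2@4 c3@4, authorship .....
After op 3 (move_right): buffer="lffoz" (len 5), cursors c4@3 c1@4 c2@5 c3@5, authorship .....
After op 4 (insert('c')): buffer="lffcoczcc" (len 9), cursors c4@4 c1@6 c2@9 c3@9, authorship ...4.1.23
After op 5 (insert('k')): buffer="lffckockzcckk" (len 13), cursors c4@5 c1@8 c2@13 c3@13, authorship ...44.11.2323

Answer: lffckockzcckk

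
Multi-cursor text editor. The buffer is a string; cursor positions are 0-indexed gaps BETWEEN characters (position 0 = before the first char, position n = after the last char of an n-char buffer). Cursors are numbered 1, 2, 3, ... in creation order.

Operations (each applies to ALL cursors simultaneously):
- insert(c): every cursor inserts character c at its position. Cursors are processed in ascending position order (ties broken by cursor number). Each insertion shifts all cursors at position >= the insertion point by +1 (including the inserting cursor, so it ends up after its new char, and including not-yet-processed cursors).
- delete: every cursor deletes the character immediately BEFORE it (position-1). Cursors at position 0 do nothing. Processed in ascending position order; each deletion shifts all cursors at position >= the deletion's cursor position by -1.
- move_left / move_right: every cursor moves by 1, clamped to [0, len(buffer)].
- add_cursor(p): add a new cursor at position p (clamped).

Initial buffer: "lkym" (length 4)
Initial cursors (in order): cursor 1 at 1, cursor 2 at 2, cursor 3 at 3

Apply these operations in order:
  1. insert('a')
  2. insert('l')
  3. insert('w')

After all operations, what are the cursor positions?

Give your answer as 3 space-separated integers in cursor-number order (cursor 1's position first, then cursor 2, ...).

Answer: 4 8 12

Derivation:
After op 1 (insert('a')): buffer="lakayam" (len 7), cursors c1@2 c2@4 c3@6, authorship .1.2.3.
After op 2 (insert('l')): buffer="lalkalyalm" (len 10), cursors c1@3 c2@6 c3@9, authorship .11.22.33.
After op 3 (insert('w')): buffer="lalwkalwyalwm" (len 13), cursors c1@4 c2@8 c3@12, authorship .111.222.333.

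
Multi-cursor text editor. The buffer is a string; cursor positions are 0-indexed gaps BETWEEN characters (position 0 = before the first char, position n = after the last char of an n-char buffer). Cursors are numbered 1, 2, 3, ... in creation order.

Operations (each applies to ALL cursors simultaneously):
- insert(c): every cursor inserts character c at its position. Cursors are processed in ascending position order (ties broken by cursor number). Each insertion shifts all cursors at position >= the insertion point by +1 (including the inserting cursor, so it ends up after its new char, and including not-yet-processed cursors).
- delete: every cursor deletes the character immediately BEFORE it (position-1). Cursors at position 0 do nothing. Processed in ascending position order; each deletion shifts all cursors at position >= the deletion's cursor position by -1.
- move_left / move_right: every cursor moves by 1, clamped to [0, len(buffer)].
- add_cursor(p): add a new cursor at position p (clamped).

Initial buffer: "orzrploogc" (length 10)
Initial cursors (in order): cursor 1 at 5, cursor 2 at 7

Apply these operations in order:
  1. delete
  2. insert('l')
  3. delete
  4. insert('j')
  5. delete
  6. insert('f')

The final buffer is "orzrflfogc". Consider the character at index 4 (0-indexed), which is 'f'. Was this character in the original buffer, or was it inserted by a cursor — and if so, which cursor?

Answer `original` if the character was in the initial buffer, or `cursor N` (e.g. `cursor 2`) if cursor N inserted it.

After op 1 (delete): buffer="orzrlogc" (len 8), cursors c1@4 c2@5, authorship ........
After op 2 (insert('l')): buffer="orzrlllogc" (len 10), cursors c1@5 c2@7, authorship ....1.2...
After op 3 (delete): buffer="orzrlogc" (len 8), cursors c1@4 c2@5, authorship ........
After op 4 (insert('j')): buffer="orzrjljogc" (len 10), cursors c1@5 c2@7, authorship ....1.2...
After op 5 (delete): buffer="orzrlogc" (len 8), cursors c1@4 c2@5, authorship ........
After op 6 (insert('f')): buffer="orzrflfogc" (len 10), cursors c1@5 c2@7, authorship ....1.2...
Authorship (.=original, N=cursor N): . . . . 1 . 2 . . .
Index 4: author = 1

Answer: cursor 1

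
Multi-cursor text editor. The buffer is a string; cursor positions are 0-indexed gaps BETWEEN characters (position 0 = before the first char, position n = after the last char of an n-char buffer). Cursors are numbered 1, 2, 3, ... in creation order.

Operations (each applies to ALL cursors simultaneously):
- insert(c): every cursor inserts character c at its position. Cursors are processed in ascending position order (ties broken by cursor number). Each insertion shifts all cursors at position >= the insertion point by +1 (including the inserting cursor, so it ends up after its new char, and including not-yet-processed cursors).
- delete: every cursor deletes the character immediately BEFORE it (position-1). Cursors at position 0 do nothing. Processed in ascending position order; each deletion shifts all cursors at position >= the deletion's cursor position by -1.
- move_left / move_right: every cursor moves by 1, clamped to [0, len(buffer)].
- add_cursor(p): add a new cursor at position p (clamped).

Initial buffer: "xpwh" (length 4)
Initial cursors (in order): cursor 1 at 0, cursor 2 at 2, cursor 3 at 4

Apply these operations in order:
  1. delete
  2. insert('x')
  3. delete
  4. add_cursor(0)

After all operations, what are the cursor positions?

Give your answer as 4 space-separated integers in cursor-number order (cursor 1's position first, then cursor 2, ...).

After op 1 (delete): buffer="xw" (len 2), cursors c1@0 c2@1 c3@2, authorship ..
After op 2 (insert('x')): buffer="xxxwx" (len 5), cursors c1@1 c2@3 c3@5, authorship 1.2.3
After op 3 (delete): buffer="xw" (len 2), cursors c1@0 c2@1 c3@2, authorship ..
After op 4 (add_cursor(0)): buffer="xw" (len 2), cursors c1@0 c4@0 c2@1 c3@2, authorship ..

Answer: 0 1 2 0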